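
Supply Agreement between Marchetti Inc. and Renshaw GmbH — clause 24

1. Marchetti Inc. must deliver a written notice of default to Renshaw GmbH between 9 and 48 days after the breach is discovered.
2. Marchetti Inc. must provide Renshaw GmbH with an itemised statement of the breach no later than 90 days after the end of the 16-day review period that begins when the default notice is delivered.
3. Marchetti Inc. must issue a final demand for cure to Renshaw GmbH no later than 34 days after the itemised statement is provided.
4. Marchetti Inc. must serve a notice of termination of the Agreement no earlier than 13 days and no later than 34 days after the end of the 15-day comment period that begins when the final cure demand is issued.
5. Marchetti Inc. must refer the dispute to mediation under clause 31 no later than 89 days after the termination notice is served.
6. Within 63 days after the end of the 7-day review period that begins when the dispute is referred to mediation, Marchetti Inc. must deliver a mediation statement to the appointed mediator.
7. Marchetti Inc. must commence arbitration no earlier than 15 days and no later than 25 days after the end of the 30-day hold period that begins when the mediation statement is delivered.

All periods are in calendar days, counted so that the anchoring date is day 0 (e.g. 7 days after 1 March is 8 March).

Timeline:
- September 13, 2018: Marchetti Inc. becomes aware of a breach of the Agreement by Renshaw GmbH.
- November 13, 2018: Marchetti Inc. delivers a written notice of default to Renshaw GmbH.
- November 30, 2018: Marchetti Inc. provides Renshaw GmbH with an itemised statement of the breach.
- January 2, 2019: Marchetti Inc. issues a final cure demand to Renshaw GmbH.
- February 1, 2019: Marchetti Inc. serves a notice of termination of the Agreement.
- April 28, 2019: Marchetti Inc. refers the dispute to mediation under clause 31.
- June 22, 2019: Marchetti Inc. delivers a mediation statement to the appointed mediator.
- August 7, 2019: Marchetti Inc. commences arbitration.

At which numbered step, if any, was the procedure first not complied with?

Step 1

(1) the permitted window runs from September 13, 2018 + 9 = September 22, 2018 to September 13, 2018 + 48 = October 31, 2018; November 13, 2018 is 13 days past the end of the window.
No need to go further; step 1 was not satisfied.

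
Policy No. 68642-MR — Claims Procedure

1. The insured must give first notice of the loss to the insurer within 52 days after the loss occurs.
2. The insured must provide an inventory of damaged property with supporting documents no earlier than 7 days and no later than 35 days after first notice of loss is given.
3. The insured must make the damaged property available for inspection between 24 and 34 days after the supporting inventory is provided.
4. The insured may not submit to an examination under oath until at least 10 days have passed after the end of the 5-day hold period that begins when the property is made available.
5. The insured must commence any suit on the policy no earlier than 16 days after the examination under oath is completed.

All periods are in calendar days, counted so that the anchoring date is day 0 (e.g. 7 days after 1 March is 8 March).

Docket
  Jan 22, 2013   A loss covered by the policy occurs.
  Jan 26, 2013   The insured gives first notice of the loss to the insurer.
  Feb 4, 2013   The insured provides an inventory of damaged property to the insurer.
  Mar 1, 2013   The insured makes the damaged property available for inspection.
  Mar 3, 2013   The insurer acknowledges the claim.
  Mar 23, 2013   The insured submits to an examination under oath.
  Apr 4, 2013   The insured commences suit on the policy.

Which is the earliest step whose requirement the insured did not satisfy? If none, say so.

(1) due by Jan 22, 2013 + 52 days = Mar 15, 2013; Jan 26, 2013 is within that limit.
(2) the permitted window runs from Jan 26, 2013 + 7 = Feb 2, 2013 to Jan 26, 2013 + 35 = Mar 2, 2013; done Feb 4, 2013 — within the window.
(3) the permitted window runs from Feb 4, 2013 + 24 = Feb 28, 2013 to Feb 4, 2013 + 34 = Mar 10, 2013; done Mar 1, 2013 — within the window.
(4) permitted from Mar 6, 2013 + 10 days = Mar 16, 2013 onward; done Mar 23, 2013, after the minimum wait.
(5) permitted from Mar 23, 2013 + 16 days = Apr 8, 2013 onward; acted on Apr 4, 2013, 4 days prematurely.
No need to go further; step 5 was not satisfied.

Step 5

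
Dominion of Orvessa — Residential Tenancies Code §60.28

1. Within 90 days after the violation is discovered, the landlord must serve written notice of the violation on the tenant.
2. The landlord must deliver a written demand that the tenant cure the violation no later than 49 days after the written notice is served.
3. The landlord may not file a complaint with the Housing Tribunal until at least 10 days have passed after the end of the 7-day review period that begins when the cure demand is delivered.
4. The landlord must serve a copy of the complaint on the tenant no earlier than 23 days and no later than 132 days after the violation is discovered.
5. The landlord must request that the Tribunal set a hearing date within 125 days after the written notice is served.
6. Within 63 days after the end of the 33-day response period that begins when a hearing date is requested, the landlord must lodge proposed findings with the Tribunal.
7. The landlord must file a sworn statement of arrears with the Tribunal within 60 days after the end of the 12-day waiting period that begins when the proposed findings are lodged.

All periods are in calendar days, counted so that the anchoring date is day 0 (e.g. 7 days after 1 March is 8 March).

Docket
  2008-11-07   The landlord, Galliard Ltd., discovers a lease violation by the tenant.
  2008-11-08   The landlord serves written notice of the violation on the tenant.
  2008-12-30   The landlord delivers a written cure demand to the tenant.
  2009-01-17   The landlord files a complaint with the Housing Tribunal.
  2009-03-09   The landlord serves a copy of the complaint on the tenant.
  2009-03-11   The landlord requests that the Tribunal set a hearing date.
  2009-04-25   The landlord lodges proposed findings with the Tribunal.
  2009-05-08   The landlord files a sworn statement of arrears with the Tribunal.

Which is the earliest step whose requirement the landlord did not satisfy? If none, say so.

Step 2

(1) due by 2008-11-07 + 90 days = 2009-02-05; 2008-11-08 is within that limit.
(2) due by 2008-11-08 + 49 days = 2008-12-27; done 2008-12-30 — 3 days late.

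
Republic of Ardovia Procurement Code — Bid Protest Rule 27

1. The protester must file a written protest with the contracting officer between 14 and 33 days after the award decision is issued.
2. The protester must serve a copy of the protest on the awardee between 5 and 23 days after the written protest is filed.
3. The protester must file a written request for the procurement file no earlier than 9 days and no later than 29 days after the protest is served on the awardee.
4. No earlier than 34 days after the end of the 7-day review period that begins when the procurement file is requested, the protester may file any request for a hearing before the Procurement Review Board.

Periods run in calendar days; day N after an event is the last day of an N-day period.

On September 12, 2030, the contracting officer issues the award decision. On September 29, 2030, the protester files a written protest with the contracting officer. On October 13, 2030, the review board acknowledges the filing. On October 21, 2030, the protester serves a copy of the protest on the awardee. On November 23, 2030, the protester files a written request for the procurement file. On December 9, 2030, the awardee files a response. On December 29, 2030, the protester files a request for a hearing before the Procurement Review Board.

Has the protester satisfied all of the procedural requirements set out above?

No

Step 1 — 14 and 33 days from September 12, 2030 (when the award decision is issued) are September 26, 2030 and October 15, 2030 respectively; September 29, 2030 falls inside that range.
Step 2 — 5 and 23 days from September 29, 2030 (when the written protest is filed) are October 4, 2030 and October 22, 2030 respectively; October 21, 2030 falls inside that range.
Step 3 — 9 and 29 days from October 21, 2030 (when the protest is served on the awardee) are October 30, 2030 and November 19, 2030 respectively; November 23, 2030 is 4 days past the end of the window.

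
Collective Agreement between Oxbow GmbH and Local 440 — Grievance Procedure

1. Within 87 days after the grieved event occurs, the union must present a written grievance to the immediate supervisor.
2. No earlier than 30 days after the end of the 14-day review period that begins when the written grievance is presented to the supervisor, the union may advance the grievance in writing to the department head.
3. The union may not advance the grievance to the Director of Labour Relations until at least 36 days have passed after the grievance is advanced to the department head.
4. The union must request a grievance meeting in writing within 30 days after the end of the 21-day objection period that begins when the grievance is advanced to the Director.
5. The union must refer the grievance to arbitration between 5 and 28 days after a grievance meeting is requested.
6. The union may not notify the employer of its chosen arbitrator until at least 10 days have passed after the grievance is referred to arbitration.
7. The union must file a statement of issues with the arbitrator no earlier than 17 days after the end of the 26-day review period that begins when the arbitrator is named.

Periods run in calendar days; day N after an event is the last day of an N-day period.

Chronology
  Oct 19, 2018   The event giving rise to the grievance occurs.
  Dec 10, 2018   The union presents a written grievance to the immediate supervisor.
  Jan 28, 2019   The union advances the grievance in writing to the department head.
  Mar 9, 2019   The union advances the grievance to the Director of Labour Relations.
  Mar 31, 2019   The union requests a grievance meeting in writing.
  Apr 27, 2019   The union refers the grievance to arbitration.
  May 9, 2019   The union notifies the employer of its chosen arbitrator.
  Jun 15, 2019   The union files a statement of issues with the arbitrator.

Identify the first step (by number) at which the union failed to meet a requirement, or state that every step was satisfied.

(1) due by Oct 19, 2018 + 87 days = Jan 14, 2019; done Dec 10, 2018 — timely.
(2) permitted from Dec 24, 2018 + 30 days = Jan 23, 2019 onward; Jan 28, 2019 is on or after that date.
(3) permitted from Jan 28, 2019 + 36 days = Mar 5, 2019 onward; done Mar 9, 2019 — permitted.
(4) due by Mar 30, 2019 + 30 days = Apr 29, 2019; Mar 31, 2019 is within that limit.
(5) the permitted window runs from Mar 31, 2019 + 5 = Apr 5, 2019 to Mar 31, 2019 + 28 = Apr 28, 2019; done Apr 27, 2019 — within the window.
(6) permitted from Apr 27, 2019 + 10 days = May 7, 2019 onward; done May 9, 2019, after the minimum wait.
(7) permitted from Jun 4, 2019 + 17 days = Jun 21, 2019 onward; acted on Jun 15, 2019, 6 days prematurely.
The analysis stops there.

Step 7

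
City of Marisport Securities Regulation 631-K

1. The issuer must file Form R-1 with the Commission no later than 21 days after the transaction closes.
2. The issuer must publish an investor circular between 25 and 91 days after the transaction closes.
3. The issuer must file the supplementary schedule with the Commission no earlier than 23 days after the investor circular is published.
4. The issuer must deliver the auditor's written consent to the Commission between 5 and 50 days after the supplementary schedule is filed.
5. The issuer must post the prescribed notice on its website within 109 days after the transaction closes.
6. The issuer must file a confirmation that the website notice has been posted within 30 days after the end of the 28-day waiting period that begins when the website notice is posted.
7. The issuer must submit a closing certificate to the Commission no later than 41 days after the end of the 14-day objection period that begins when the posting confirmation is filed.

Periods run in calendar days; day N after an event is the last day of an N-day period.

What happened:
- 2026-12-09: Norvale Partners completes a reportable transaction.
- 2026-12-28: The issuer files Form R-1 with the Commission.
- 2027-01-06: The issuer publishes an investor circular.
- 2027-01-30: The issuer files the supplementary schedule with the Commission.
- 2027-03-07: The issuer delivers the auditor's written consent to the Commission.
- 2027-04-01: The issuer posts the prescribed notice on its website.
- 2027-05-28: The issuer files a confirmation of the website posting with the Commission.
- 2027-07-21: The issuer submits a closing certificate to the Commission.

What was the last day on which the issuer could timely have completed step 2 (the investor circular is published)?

2027-03-10

Step 2 runs from 2026-12-09, when the transaction closes. The window is 25–91 days after 2026-12-09; it closes on 2027-03-10.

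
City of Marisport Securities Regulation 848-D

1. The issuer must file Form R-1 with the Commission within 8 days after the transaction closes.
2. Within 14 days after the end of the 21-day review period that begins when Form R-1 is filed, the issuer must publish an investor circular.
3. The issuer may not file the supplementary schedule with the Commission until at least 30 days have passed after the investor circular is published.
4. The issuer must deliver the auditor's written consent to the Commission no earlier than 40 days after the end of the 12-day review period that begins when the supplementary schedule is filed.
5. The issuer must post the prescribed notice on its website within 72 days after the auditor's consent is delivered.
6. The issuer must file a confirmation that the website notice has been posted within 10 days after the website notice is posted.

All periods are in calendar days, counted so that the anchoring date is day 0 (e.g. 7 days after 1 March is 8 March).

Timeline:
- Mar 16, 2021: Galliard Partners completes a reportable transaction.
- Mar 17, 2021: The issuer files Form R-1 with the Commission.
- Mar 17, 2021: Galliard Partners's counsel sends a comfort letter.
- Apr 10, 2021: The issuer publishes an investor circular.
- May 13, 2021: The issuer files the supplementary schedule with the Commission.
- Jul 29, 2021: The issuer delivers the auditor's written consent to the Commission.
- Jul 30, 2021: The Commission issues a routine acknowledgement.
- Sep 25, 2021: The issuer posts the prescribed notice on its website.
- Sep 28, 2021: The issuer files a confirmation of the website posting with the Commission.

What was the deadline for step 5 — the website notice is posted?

Step 5 runs from Jul 29, 2021, when the auditor's consent is delivered. 72 days after Jul 29, 2021 is Oct 9, 2021.

Oct 9, 2021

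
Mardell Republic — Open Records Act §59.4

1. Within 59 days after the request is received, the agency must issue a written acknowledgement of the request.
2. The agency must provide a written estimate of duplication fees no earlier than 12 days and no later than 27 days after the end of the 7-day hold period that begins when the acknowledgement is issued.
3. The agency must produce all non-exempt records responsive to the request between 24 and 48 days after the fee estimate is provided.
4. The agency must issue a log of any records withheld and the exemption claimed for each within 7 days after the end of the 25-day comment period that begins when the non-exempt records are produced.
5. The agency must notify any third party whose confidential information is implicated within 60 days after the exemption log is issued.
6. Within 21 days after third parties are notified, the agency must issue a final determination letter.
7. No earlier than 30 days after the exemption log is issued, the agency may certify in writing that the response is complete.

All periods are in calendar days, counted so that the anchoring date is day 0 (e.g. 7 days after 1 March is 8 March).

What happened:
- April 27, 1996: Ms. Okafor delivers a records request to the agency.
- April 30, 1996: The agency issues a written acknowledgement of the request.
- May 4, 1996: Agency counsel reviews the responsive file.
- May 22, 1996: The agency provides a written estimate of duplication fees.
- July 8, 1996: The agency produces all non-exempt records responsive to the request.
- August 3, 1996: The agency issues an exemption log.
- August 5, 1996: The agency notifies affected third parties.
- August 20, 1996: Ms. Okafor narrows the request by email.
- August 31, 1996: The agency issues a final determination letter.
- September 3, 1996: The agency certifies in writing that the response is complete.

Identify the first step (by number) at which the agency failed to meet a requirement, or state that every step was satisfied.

Step 6

Step 1: 59 days after April 27, 1996 (when the request is received) is June 25, 1996; completed April 30, 1996, before the deadline.
Step 2: the window is 12–27 days after May 7, 1996 (end of the 7-day hold period, which began when the acknowledgement is issued on April 30, 1996), so May 19, 1996 through June 3, 1996; May 22, 1996 falls inside that range.
Step 3: the window is 24–48 days after May 22, 1996 (when the fee estimate is provided), so June 15, 1996 through July 9, 1996; done July 8, 1996 — within the window.
Step 4: 7 days after August 2, 1996 (end of the 25-day comment period, which began when the non-exempt records are produced on July 8, 1996) is August 9, 1996; August 3, 1996 is within that limit.
Step 5: 60 days after August 3, 1996 (when the exemption log is issued) is October 2, 1996; done August 5, 1996 — timely.
Step 6: 21 days after August 5, 1996 (when third parties are notified) is August 26, 1996; not done until August 31, 1996, 5 days after the deadline.
That is the first point of non-compliance.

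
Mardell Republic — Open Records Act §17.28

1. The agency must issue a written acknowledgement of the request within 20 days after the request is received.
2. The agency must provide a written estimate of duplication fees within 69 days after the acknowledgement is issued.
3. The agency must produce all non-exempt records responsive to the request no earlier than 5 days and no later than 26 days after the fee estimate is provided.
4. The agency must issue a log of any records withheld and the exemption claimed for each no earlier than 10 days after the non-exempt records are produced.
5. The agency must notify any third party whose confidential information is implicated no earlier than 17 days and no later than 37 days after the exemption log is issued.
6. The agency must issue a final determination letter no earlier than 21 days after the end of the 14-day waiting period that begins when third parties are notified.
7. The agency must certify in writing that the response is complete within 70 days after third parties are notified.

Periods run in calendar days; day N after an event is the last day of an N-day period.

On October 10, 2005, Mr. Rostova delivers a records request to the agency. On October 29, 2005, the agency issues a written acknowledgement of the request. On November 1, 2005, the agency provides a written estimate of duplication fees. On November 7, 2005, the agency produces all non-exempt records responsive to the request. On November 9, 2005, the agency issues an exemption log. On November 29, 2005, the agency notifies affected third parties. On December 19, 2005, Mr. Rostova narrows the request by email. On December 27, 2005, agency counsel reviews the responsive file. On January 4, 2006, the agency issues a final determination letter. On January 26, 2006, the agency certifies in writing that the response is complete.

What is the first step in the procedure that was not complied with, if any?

Step 4

Step 1: 20 days after October 10, 2005 (when the request is received) is October 30, 2005; done October 29, 2005 — timely.
Step 2: 69 days after October 29, 2005 (when the acknowledgement is issued) is January 6, 2006; November 1, 2005 is within that limit.
Step 3: the window is 5–26 days after November 1, 2005 (when the fee estimate is provided), so November 6, 2005 through November 27, 2005; done November 7, 2005, which is between those dates.
Step 4: the earliest permitted date is 10 days after November 7, 2005 (when the non-exempt records are produced), i.e. November 17, 2005; November 9, 2005 is 8 days before the earliest permitted date.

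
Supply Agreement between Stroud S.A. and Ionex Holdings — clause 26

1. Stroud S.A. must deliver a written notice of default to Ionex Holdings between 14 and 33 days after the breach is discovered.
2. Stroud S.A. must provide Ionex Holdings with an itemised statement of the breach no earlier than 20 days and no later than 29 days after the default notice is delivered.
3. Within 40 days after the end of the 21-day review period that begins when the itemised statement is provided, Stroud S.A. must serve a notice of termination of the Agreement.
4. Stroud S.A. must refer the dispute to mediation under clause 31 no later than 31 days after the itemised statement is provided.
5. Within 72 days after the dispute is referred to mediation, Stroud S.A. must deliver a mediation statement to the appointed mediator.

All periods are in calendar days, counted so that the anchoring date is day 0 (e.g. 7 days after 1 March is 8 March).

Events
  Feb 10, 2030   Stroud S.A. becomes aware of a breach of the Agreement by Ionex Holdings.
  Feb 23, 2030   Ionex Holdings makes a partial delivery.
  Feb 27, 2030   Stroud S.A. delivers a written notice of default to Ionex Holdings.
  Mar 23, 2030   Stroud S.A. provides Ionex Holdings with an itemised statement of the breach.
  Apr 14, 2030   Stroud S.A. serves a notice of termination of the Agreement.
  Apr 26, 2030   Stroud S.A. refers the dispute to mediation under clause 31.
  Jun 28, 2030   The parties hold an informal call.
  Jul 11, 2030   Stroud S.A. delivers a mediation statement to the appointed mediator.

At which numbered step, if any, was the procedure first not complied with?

Step 4

Step 1 — 14 and 33 days from Feb 10, 2030 (when the breach is discovered) are Feb 24, 2030 and Mar 15, 2030 respectively; done Feb 27, 2030 — within the window.
Step 2 — 20 and 29 days from Feb 27, 2030 (when the default notice is delivered) are Mar 19, 2030 and Mar 28, 2030 respectively; done Mar 23, 2030, which is between those dates.
Step 3 — counting 40 days from Apr 13, 2030 (end of the 21-day review period, which began when the itemised statement is provided on Mar 23, 2030) gives a deadline of May 23, 2030; completed Apr 14, 2030, before the deadline.
Step 4 — counting 31 days from Mar 23, 2030 (when the itemised statement is provided) gives a deadline of Apr 23, 2030; not done until Apr 26, 2030, 3 days after the deadline.
No need to go further; step 4 was not satisfied.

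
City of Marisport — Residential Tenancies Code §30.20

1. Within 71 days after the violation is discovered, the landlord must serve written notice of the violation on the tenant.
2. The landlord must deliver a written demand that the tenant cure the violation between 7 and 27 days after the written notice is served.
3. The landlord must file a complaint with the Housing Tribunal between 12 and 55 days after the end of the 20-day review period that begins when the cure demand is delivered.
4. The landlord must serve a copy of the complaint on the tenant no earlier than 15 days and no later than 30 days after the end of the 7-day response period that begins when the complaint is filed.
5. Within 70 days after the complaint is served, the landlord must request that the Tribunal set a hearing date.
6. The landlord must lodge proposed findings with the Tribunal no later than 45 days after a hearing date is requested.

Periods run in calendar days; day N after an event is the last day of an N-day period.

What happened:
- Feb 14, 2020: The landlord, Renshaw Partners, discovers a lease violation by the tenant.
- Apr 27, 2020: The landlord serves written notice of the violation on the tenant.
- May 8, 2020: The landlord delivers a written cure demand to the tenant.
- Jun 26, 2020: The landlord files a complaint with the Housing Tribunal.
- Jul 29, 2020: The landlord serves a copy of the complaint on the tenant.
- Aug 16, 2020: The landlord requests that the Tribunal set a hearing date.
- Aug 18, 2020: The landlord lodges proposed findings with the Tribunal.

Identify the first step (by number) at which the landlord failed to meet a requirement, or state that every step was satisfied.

Step 1

(1) due by Feb 14, 2020 + 71 days = Apr 25, 2020; done Apr 27, 2020 — 2 days late.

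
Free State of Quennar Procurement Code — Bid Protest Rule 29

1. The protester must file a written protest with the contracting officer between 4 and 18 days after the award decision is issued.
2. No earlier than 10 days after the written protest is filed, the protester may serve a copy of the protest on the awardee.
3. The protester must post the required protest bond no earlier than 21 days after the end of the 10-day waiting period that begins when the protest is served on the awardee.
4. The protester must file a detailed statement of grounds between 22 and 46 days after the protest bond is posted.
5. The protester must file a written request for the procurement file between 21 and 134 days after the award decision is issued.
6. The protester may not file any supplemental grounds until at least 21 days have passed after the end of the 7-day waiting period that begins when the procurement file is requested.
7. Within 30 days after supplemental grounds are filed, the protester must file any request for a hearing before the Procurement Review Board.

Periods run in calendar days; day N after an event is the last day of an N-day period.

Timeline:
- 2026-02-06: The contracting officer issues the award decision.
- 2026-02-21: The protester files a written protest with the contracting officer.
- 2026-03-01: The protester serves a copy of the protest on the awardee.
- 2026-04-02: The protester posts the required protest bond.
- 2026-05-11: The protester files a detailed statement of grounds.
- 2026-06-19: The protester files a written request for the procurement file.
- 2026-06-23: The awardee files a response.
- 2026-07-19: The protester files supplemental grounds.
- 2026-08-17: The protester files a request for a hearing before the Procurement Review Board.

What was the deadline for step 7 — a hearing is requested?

Step 7 runs from 2026-07-19, when supplemental grounds are filed. 30 days after 2026-07-19 is 2026-08-18.

2026-08-18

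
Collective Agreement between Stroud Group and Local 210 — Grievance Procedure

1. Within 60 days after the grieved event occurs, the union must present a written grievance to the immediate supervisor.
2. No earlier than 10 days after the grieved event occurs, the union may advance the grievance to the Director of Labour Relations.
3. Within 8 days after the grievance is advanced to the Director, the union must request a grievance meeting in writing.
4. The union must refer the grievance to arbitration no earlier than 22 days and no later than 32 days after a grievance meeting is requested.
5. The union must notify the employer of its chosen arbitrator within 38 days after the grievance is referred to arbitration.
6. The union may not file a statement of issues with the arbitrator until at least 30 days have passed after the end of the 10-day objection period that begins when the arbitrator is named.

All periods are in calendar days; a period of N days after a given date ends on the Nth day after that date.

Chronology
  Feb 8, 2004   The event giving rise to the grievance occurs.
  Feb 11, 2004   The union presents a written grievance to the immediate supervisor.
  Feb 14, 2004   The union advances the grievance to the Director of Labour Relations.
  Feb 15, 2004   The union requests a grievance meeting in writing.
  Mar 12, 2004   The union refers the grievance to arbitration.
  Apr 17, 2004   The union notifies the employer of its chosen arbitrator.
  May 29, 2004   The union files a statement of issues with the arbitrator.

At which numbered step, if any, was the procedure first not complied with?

Step 2

Step 1 — counting 60 days from Feb 8, 2004 (when the grieved event occurs) gives a deadline of Apr 8, 2004; Feb 11, 2004 is within that limit.
Step 2 — must wait 10 days from Feb 8, 2004 (when the grieved event occurs), so not before Feb 18, 2004; done Feb 14, 2004 — 4 days too early.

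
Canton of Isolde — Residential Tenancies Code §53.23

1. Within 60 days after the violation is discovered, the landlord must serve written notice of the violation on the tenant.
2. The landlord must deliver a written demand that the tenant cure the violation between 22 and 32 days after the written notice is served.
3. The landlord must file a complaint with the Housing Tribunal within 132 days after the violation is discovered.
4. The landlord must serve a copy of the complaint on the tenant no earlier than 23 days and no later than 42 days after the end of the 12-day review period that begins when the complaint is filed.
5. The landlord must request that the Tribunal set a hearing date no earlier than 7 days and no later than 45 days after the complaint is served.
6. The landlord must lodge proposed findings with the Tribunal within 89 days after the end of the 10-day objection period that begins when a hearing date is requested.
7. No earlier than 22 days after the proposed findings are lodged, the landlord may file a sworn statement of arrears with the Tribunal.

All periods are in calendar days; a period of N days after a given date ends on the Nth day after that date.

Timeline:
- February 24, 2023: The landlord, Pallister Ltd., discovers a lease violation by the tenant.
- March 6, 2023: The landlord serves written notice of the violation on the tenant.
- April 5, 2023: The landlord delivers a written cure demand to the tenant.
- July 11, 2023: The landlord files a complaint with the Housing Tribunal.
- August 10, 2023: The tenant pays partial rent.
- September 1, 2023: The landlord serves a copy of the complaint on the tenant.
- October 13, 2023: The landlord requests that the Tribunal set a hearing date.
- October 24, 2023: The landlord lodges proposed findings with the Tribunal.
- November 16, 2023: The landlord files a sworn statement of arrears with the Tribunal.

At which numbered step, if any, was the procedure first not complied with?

Step 1 — counting 60 days from February 24, 2023 (when the violation is discovered) gives a deadline of April 25, 2023; done March 6, 2023 — timely.
Step 2 — 22 and 32 days from March 6, 2023 (when the written notice is served) are March 28, 2023 and April 7, 2023 respectively; done April 5, 2023, which is between those dates.
Step 3 — counting 132 days from February 24, 2023 (when the violation is discovered) gives a deadline of July 6, 2023; done July 11, 2023 — 5 days late.
The procedure was therefore not followed at step 3.

Step 3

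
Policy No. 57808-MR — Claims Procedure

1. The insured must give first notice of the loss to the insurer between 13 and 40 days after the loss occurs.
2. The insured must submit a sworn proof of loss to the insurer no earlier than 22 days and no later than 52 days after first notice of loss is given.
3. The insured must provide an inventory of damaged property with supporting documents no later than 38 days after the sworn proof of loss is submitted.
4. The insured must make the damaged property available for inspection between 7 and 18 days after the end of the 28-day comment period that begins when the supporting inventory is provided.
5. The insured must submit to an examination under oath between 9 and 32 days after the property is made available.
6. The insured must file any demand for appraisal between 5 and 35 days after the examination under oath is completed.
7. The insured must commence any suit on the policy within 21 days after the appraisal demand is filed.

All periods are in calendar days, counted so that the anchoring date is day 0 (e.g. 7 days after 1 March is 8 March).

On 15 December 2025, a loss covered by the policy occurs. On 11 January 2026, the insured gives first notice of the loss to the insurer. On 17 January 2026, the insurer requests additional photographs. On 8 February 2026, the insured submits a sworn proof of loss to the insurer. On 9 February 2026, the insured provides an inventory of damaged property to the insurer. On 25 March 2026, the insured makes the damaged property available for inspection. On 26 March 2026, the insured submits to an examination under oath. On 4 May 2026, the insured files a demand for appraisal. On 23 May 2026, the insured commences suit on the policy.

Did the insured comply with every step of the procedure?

(1) the permitted window runs from 15 December 2025 + 13 = 28 December 2025 to 15 December 2025 + 40 = 24 January 2026; done 11 January 2026 — within the window.
(2) the permitted window runs from 11 January 2026 + 22 = 2 February 2026 to 11 January 2026 + 52 = 4 March 2026; done 8 February 2026 — within the window.
(3) due by 8 February 2026 + 38 days = 18 March 2026; 9 February 2026 is within that limit.
(4) the permitted window runs from 9 March 2026 + 7 = 16 March 2026 to 9 March 2026 + 18 = 27 March 2026; 25 March 2026 falls inside that range.
(5) the permitted window runs from 25 March 2026 + 9 = 3 April 2026 to 25 March 2026 + 32 = 26 April 2026; done 26 March 2026 — 8 days before the window opened.
Later steps need not be reached.

No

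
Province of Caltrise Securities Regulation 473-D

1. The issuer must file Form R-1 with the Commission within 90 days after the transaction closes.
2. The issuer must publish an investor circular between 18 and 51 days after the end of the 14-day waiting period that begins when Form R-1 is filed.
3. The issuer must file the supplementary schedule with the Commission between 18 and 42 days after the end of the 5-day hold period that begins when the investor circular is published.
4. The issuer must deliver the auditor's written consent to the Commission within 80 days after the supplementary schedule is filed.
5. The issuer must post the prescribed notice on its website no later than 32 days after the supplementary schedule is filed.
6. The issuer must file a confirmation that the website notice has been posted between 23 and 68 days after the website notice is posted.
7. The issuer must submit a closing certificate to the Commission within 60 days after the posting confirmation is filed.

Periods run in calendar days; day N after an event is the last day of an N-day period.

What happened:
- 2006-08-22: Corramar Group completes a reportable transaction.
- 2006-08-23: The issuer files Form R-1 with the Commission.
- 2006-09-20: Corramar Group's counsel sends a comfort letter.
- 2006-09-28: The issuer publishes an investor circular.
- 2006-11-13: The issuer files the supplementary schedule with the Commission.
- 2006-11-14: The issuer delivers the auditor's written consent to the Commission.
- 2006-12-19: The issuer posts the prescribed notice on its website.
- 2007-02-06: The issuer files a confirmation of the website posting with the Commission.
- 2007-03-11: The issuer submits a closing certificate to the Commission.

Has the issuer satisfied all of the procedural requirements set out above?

No

Step 1 — counting 90 days from 2006-08-22 (when the transaction closes) gives a deadline of 2006-11-20; 2006-08-23 is within that limit.
Step 2 — 18 and 51 days from 2006-09-06 (end of the 14-day waiting period, which began when Form R-1 is filed on 2006-08-23) are 2006-09-24 and 2006-10-27 respectively; done 2006-09-28, which is between those dates.
Step 3 — 18 and 42 days from 2006-10-03 (end of the 5-day hold period, which began when the investor circular is published on 2006-09-28) are 2006-10-21 and 2006-11-14 respectively; done 2006-11-13 — within the window.
Step 4 — counting 80 days from 2006-11-13 (when the supplementary schedule is filed) gives a deadline of 2007-02-01; done 2006-11-14 — timely.
Step 5 — counting 32 days from 2006-11-13 (when the supplementary schedule is filed) gives a deadline of 2006-12-15; done 2006-12-19 — 4 days late.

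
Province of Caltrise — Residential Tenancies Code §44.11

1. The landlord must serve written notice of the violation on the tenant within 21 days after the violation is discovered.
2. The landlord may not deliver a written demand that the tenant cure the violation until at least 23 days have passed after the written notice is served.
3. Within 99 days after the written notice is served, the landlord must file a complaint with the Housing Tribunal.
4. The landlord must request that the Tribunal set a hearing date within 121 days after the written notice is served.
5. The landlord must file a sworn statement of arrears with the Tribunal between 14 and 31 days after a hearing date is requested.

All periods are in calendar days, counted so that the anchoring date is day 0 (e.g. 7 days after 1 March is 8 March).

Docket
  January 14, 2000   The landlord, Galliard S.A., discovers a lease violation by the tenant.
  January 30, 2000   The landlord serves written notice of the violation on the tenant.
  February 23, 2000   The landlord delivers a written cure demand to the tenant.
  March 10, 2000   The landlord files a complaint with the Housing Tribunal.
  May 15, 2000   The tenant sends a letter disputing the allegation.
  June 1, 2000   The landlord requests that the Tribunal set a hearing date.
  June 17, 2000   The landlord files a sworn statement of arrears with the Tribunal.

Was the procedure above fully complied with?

Step 1: 21 days after January 14, 2000 (when the violation is discovered) is February 4, 2000; done January 30, 2000 — timely.
Step 2: the earliest permitted date is 23 days after January 30, 2000 (when the written notice is served), i.e. February 22, 2000; done February 23, 2000, after the minimum wait.
Step 3: 99 days after January 30, 2000 (when the written notice is served) is May 8, 2000; done March 10, 2000 — timely.
Step 4: 121 days after January 30, 2000 (when the written notice is served) is May 30, 2000; done June 1, 2000 — 2 days late.

No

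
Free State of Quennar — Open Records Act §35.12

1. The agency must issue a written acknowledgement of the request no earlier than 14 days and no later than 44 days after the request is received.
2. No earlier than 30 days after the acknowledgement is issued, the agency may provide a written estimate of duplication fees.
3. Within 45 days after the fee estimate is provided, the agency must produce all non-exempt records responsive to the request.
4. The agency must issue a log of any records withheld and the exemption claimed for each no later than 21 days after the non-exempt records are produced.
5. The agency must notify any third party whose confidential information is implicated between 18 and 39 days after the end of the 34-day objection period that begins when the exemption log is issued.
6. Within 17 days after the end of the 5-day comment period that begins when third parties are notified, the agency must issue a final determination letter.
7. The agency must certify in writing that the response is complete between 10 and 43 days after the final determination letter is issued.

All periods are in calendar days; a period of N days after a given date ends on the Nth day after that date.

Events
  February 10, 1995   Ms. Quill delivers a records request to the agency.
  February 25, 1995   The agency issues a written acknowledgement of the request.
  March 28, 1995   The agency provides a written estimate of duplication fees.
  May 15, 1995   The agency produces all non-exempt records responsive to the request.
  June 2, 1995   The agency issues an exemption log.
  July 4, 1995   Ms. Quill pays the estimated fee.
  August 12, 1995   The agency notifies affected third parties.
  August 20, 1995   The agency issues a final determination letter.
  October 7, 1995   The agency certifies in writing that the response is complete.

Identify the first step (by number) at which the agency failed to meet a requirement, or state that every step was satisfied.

Step 3

Step 1 — 14 and 44 days from February 10, 1995 (when the request is received) are February 24, 1995 and March 26, 1995 respectively; done February 25, 1995, which is between those dates.
Step 2 — must wait 30 days from February 25, 1995 (when the acknowledgement is issued), so not before March 27, 1995; done March 28, 1995, after the minimum wait.
Step 3 — counting 45 days from March 28, 1995 (when the fee estimate is provided) gives a deadline of May 12, 1995; done May 15, 1995 — 3 days late.
The analysis stops there.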